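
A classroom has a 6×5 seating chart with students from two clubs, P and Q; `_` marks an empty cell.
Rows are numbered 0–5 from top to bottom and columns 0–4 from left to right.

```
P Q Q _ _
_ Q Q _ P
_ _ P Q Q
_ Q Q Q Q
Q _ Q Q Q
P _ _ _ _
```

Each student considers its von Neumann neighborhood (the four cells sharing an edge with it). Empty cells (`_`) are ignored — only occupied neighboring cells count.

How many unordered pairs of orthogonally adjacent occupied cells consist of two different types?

Scan each occupied cell's neighbors to the right and below so each pair is counted once.
From row 0: 1 unlike of 4 pairs (running 1/4).
From row 1: 2 unlike of 3 pairs (running 3/7).
From row 2: 2 unlike of 5 pairs (running 5/12).
From row 3: 0 unlike of 6 pairs (running 5/18).
From row 4: 1 unlike of 3 pairs (running 6/21).
Total adjacent occupied pairs: 21; unlike-type pairs: 6.

6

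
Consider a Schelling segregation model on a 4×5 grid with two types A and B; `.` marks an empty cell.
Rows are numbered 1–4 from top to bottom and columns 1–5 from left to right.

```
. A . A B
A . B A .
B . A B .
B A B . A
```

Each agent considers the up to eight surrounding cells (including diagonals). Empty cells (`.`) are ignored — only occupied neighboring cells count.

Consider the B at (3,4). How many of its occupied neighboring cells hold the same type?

Occupied neighbors of (3,4): (2,3)=B, (2,4)=A, (3,3)=A, (4,3)=B, (4,5)=A.
Same type (B): 2 of 5.

2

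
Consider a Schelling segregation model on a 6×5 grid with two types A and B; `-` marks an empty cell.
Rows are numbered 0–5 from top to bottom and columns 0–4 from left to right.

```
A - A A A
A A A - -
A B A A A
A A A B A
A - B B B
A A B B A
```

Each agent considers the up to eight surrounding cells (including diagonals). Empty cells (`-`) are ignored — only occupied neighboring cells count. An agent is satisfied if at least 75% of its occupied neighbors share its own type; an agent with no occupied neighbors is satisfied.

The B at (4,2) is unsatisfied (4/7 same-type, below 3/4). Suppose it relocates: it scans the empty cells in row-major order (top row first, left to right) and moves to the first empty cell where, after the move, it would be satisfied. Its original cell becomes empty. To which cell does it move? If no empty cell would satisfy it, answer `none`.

Vacating (4,2). Empty cells in order:
  (0,1): 0/5 same-type → still unsatisfied.
  (1,3): 0/7 same-type → still unsatisfied.
  (1,4): 0/4 same-type → still unsatisfied.
  (4,1): 1/7 same-type → still unsatisfied.

none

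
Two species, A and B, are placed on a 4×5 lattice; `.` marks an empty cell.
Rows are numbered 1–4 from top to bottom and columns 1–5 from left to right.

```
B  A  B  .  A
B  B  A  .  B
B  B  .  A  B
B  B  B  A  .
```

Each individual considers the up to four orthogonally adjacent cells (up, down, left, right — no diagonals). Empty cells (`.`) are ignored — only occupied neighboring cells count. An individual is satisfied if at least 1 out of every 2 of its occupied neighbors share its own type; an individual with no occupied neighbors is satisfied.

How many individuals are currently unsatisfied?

4

(1,1)B 1/2 ok
(1,2)A 0/3 unhappy
(1,3)B 0/2 unhappy
(1,5)A 0/1 unhappy
(2,1)B 3/3 ok
(2,2)B 2/4 ok
(2,3)A 0/2 unhappy
(2,5)B 1/2 ok
(3,1)B 3/3 ok
(3,2)B 3/3 ok
(3,4)A 1/2 ok
(3,5)B 1/2 ok
(4,1)B 2/2 ok
(4,2)B 3/3 ok
(4,3)B 1/2 ok
(4,4)A 1/2 ok
Unsatisfied: (1,2), (1,3), (1,5), (2,3) — 4 in total.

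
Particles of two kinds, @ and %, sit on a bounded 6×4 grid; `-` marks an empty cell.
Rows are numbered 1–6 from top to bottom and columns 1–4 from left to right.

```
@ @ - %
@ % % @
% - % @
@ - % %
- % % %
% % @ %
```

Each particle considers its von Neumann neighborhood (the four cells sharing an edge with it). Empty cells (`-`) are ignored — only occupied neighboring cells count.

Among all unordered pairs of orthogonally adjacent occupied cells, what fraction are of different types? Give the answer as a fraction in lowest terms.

Scan each occupied cell's neighbors to the right and below so each pair is counted once.
Row 1: @(1,1)–@(1,2)= @(1,1)–@(2,1)= @(1,2)–%(2,2)≠ %(1,4)–@(2,4)≠  → 2/4 unlike.
Row 2: @(2,1)–%(2,2)≠ @(2,1)–%(3,1)≠ %(2,2)–%(2,3)= %(2,3)–@(2,4)≠ %(2,3)–%(3,3)= @(2,4)–@(3,4)=  → 3/6 unlike.
Row 3: %(3,1)–@(4,1)≠ %(3,3)–@(3,4)≠ %(3,3)–%(4,3)= @(3,4)–%(4,4)≠  → 3/4 unlike.
Row 4: %(4,3)–%(4,4)= %(4,3)–%(5,3)= %(4,4)–%(5,4)=  → 0/3 unlike.
Row 5: %(5,2)–%(5,3)= %(5,2)–%(6,2)= %(5,3)–%(5,4)= %(5,3)–@(6,3)≠ %(5,4)–%(6,4)=  → 1/5 unlike.
Row 6: %(6,1)–%(6,2)= %(6,2)–@(6,3)≠ @(6,3)–%(6,4)≠  → 2/3 unlike.
Total adjacent occupied pairs: 25; unlike-type pairs: 11.
11/25 is already in lowest terms.

11/25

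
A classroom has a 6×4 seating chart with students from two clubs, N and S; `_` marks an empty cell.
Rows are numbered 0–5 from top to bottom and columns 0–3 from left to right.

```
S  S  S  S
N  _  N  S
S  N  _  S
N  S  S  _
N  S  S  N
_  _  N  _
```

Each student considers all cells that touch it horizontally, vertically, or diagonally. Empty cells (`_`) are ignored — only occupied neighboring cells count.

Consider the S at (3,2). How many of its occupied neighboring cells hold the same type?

4

Occupied neighbors of (3,2): (2,1)=N, (2,3)=S, (3,1)=S, (4,1)=S, (4,2)=S, (4,3)=N.
Same type (S): 4 of 6.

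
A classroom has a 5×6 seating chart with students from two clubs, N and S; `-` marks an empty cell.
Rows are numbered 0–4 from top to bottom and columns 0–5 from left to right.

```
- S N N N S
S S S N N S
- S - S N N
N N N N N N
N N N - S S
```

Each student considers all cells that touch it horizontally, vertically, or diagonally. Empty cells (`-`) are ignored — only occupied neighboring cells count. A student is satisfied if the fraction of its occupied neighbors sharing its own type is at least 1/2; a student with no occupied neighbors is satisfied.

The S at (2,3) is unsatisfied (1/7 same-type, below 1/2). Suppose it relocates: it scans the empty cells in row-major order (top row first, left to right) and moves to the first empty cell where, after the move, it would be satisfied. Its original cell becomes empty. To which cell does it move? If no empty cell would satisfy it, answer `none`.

(0,0)

Vacating (2,3). Empty cells in order:
  (0,0): 3/3 same-type → satisfied — stop here.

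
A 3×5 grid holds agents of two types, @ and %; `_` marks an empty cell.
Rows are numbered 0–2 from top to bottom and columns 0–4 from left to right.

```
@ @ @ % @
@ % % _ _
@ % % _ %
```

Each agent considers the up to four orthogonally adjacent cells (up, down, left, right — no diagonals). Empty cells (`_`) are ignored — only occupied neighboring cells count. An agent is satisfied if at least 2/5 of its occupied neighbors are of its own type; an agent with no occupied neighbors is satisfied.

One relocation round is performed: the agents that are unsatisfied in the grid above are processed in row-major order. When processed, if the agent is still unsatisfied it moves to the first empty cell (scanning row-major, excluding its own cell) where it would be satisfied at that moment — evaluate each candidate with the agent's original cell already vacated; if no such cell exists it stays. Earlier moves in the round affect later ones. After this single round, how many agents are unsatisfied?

2

Initially unsatisfied (in order): (0,2), (0,3), (0,4).
  (0,2) → (1,4).
  (0,3) → (0,2).
  (0,4): now satisfied by earlier moves; stays.
Resulting grid:
@ @ % _ @
@ % % _ @
@ % % _ %
Unsatisfied now: (0,1), (2,4).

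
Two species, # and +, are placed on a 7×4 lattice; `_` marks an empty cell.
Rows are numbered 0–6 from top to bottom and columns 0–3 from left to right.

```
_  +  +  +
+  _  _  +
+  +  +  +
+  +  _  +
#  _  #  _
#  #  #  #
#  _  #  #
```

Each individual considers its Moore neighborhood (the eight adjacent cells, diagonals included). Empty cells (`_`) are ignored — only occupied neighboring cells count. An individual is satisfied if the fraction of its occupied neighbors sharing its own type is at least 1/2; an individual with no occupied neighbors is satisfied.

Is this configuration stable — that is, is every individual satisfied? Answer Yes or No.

Yes

Row 0: (0,1)+ 2/2 ✓ · (0,2)+ 3/3 ✓ · (0,3)+ 2/2 ✓
Row 1: (1,0)+ 3/3 ✓ · (1,3)+ 4/4 ✓
Row 2: (2,0)+ 4/4 ✓ · (2,1)+ 5/5 ✓ · (2,2)+ 5/5 ✓ · (2,3)+ 3/3 ✓
Row 3: (3,0)+ 3/4 ✓ · (3,1)+ 4/6 ✓ · (3,3)+ 2/3 ✓
Row 4: (4,0)# 2/4 ✓ · (4,2)# 3/5 ✓
Row 5: (5,0)# 3/3 ✓ · (5,1)# 6/6 ✓ · (5,2)# 5/5 ✓ · (5,3)# 4/4 ✓
Row 6: (6,0)# 2/2 ✓ · (6,2)# 4/4 ✓ · (6,3)# 3/3 ✓
All meet the threshold, so the configuration is stable.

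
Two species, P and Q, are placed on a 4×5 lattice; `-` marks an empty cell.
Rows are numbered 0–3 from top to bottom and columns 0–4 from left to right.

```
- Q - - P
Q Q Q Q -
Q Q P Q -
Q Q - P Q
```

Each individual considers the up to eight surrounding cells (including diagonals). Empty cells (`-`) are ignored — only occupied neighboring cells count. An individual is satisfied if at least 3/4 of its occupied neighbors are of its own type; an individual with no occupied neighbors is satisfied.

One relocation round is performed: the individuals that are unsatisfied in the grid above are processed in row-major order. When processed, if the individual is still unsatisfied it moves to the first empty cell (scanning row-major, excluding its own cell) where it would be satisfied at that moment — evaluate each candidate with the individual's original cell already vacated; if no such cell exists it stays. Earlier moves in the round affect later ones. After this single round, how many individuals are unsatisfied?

Initially unsatisfied (in order): (0,4), (1,3), (2,2), (2,3), (3,3), (3,4).
  (0,4): no empty cell satisfies it; stays.
  (1,3) → (0,0).
  (2,2): no empty cell satisfies it; stays.
  (2,3) → (0,2).
  (3,3) → (1,4).
  (3,4): now satisfied by earlier moves; stays.
Resulting grid:
Q Q Q - P
Q Q Q - P
Q Q P - -
Q Q - - Q
Unsatisfied now: (2,2).

1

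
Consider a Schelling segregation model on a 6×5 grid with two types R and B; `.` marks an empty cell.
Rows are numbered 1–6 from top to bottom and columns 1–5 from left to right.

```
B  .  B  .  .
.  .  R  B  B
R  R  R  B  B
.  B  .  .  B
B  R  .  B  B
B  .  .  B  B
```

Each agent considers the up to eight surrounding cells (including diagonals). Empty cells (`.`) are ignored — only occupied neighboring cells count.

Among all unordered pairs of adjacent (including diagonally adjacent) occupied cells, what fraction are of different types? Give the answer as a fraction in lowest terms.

11/34

Scan each occupied cell's neighbors to the right and below (and the two forward diagonals) so each pair is counted once.
Row 1: B(1,3)–R(2,3)≠ B(1,3)–B(2,4)=  → 1/2 unlike.
Row 2: R(2,3)–B(2,4)≠ R(2,3)–R(3,3)= R(2,3)–B(3,4)≠ R(2,3)–R(3,2)= B(2,4)–B(2,5)= B(2,4)–B(3,4)= B(2,4)–B(3,5)= B(2,4)–R(3,3)≠ B(2,5)–B(3,5)= B(2,5)–B(3,4)=  → 3/10 unlike.
Row 3: R(3,1)–R(3,2)= R(3,1)–B(4,2)≠ R(3,2)–R(3,3)= R(3,2)–B(4,2)≠ R(3,3)–B(3,4)≠ R(3,3)–B(4,2)≠ B(3,4)–B(3,5)= B(3,4)–B(4,5)= B(3,5)–B(4,5)=  → 4/9 unlike.
Row 4: B(4,2)–R(5,2)≠ B(4,2)–B(5,1)= B(4,5)–B(5,5)= B(4,5)–B(5,4)=  → 1/4 unlike.
Row 5: B(5,1)–R(5,2)≠ B(5,1)–B(6,1)= R(5,2)–B(6,1)≠ B(5,4)–B(5,5)= B(5,4)–B(6,4)= B(5,4)–B(6,5)= B(5,5)–B(6,5)= B(5,5)–B(6,4)=  → 2/8 unlike.
Row 6: B(6,4)–B(6,5)=  → 0/1 unlike.
Total adjacent occupied pairs: 34; unlike-type pairs: 11.
11/34 is already in lowest terms.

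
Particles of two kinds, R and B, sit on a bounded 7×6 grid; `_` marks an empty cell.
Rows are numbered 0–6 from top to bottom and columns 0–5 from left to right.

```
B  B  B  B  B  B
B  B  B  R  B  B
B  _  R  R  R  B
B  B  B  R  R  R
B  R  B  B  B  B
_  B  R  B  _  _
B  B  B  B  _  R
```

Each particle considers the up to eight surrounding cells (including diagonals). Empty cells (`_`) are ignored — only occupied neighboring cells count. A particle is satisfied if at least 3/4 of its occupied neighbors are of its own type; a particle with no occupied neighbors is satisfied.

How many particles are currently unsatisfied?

(0,0)B 3/3 ✓
(0,1)B 5/5 ✓
(0,2)B 4/5 ✓
(0,3)B 4/5 ✓
(0,4)B 4/5 ✓
(0,5)B 3/3 ✓
(1,0)B 4/4 ✓
(1,1)B 6/7 ✓
(1,2)B 4/7 ✗
(1,3)R 3/8 ✗
(1,4)B 5/8 ✗
(1,5)B 4/5 ✓
(2,0)B 4/4 ✓
(2,2)R 3/7 ✗
(2,3)R 5/8 ✗
(2,4)R 5/8 ✗
(2,5)B 2/5 ✗
(3,0)B 3/4 ✓
(3,1)B 5/7 ✗
(3,2)B 3/7 ✗
(3,3)R 4/8 ✗
(3,4)R 4/8 ✗
(3,5)R 2/5 ✗
(4,0)B 3/4 ✓
(4,1)R 1/7 ✗
(4,2)B 5/8 ✗
(4,3)B 4/7 ✗
(4,4)B 3/6 ✗
(4,5)B 1/3 ✗
(5,1)B 5/7 ✗
(5,2)R 1/8 ✗
(5,3)B 5/6 ✓
(6,0)B 2/2 ✓
(6,1)B 3/4 ✓
(6,2)B 4/5 ✓
(6,3)B 2/3 ✗
(6,5)R 0/0 ✓
Unsatisfied: (1,2), (1,3), (1,4), (2,2), (2,3), (2,4), (2,5), (3,1), (3,2), (3,3), (3,4), (3,5), (4,1), (4,2), (4,3), (4,4), (4,5), (5,1), (5,2), (6,3) — 20 in total.

20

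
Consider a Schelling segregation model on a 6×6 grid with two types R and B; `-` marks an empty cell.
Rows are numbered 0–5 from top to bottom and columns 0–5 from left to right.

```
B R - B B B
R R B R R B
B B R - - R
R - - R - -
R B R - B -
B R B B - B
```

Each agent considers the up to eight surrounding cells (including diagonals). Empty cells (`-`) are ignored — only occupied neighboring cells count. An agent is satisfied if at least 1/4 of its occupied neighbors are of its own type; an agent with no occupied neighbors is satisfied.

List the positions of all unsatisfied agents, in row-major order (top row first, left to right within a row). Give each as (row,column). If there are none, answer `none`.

(0,0)

(0,0)B 0/3 unhappy
(0,1)R 2/4 ok
(0,3)B 2/4 ok
(0,4)B 3/5 ok
(0,5)B 2/3 ok
(1,0)R 2/5 ok
(1,1)R 3/7 ok
(1,2)B 2/6 ok
(1,3)R 2/5 ok
(1,4)R 2/6 ok
(1,5)B 2/4 ok
(2,0)B 1/4 ok
(2,1)B 2/6 ok
(2,2)R 3/5 ok
(2,5)R 1/2 ok
(3,0)R 1/4 ok
(3,3)R 2/3 ok
(4,0)R 2/4 ok
(4,1)B 2/6 ok
(4,2)R 2/5 ok
(4,4)B 2/3 ok
(5,0)B 1/3 ok
(5,1)R 2/5 ok
(5,2)B 2/4 ok
(5,3)B 2/3 ok
(5,5)B 1/1 ok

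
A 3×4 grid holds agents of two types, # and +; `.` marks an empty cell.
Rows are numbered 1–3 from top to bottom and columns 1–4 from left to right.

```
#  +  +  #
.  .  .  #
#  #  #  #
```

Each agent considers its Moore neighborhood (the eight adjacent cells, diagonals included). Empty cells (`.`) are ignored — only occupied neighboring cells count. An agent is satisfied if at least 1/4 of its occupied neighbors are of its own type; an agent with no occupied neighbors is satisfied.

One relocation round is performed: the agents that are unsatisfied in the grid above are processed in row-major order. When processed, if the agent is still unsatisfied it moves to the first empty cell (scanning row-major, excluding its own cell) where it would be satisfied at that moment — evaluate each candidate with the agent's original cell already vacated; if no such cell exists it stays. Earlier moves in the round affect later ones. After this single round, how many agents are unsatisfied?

Initially unsatisfied (in order): (1,1).
  (1,1) → (2,1).
Resulting grid:
. + + #
# . . #
# # # #
All satisfied now.

0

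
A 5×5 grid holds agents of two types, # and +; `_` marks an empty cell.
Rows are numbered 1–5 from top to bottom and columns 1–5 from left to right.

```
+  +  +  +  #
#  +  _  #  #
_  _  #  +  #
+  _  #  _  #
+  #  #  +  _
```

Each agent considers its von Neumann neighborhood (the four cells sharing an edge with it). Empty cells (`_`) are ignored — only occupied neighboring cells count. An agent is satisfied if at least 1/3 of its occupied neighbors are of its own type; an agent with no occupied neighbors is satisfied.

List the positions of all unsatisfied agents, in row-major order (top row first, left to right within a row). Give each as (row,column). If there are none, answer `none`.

(2,1), (3,4), (5,4)

(1,1)+ 1/2 ok
(1,2)+ 3/3 ok
(1,3)+ 2/2 ok
(1,4)+ 1/3 ok
(1,5)# 1/2 ok
(2,1)# 0/2 unhappy
(2,2)+ 1/2 ok
(2,4)# 1/3 ok
(2,5)# 3/3 ok
(3,3)# 1/2 ok
(3,4)+ 0/3 unhappy
(3,5)# 2/3 ok
(4,1)+ 1/1 ok
(4,3)# 2/2 ok
(4,5)# 1/1 ok
(5,1)+ 1/2 ok
(5,2)# 1/2 ok
(5,3)# 2/3 ok
(5,4)+ 0/1 unhappy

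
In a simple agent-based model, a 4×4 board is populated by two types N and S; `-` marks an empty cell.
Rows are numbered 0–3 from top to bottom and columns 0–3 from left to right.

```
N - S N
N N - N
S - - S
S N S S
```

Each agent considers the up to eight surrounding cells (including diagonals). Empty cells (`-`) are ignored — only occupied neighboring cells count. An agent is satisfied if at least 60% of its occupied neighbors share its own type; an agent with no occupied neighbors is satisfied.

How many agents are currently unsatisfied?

7

Row 0: (0,0)N 2/2 ✓ · (0,2)S 0/3 ✗ · (0,3)N 1/2 ✗
Row 1: (1,0)N 2/3 ✓ · (1,1)N 2/4 ✗ · (1,3)N 1/3 ✗
Row 2: (2,0)S 1/4 ✗ · (2,3)S 2/3 ✓
Row 3: (3,0)S 1/2 ✗ · (3,1)N 0/3 ✗ · (3,2)S 2/3 ✓ · (3,3)S 2/2 ✓
Unsatisfied: (0,2), (0,3), (1,1), (1,3), (2,0), (3,0), (3,1) — 7 in total.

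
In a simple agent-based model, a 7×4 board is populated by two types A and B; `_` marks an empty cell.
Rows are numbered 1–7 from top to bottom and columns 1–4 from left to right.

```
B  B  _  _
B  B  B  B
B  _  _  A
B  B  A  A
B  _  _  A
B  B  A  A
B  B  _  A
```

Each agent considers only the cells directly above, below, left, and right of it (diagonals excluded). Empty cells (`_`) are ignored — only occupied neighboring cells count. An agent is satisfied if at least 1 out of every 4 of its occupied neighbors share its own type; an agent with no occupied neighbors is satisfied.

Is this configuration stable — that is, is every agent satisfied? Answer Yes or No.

(1,1)B 2/2 satisfied
(1,2)B 2/2 satisfied
(2,1)B 3/3 satisfied
(2,2)B 3/3 satisfied
(2,3)B 2/2 satisfied
(2,4)B 1/2 satisfied
(3,1)B 2/2 satisfied
(3,4)A 1/2 satisfied
(4,1)B 3/3 satisfied
(4,2)B 1/2 satisfied
(4,3)A 1/2 satisfied
(4,4)A 3/3 satisfied
(5,1)B 2/2 satisfied
(5,4)A 2/2 satisfied
(6,1)B 3/3 satisfied
(6,2)B 2/3 satisfied
(6,3)A 1/2 satisfied
(6,4)A 3/3 satisfied
(7,1)B 2/2 satisfied
(7,2)B 2/2 satisfied
(7,4)A 1/1 satisfied
All meet the threshold, so the configuration is stable.

Yes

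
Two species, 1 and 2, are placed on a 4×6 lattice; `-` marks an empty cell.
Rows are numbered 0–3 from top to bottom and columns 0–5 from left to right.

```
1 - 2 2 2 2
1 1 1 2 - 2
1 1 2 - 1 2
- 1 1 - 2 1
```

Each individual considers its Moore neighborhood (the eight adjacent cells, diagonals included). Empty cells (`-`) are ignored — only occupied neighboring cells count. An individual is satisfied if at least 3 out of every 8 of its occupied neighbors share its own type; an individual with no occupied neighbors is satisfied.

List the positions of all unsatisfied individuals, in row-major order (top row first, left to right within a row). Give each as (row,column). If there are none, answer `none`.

(1,2), (2,2), (2,4), (3,4), (3,5)

Row 0: (0,0)1 2/2 ok · (0,2)2 2/4 ok · (0,3)2 3/4 ok · (0,4)2 4/4 ok · (0,5)2 2/2 ok
Row 1: (1,0)1 4/4 ok · (1,1)1 5/7 ok · (1,2)1 2/6 unhappy · (1,3)2 4/6 ok · (1,5)2 3/4 ok
Row 2: (2,0)1 4/4 ok · (2,1)1 6/7 ok · (2,2)2 1/6 unhappy · (2,4)1 1/5 unhappy · (2,5)2 2/4 ok
Row 3: (3,1)1 3/4 ok · (3,2)1 2/3 ok · (3,4)2 1/3 unhappy · (3,5)1 1/3 unhappy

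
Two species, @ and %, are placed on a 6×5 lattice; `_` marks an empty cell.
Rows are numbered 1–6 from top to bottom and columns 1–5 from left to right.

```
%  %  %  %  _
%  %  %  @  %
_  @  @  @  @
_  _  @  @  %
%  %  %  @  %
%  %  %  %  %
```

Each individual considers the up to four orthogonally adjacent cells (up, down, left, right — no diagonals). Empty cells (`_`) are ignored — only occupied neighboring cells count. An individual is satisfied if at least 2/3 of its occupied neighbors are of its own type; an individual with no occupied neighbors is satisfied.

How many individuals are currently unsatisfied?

9

(1,1)% 2/2 ✓
(1,2)% 3/3 ✓
(1,3)% 3/3 ✓
(1,4)% 1/2 ✗
(2,1)% 2/2 ✓
(2,2)% 3/4 ✓
(2,3)% 2/4 ✗
(2,4)@ 1/4 ✗
(2,5)% 0/2 ✗
(3,2)@ 1/2 ✗
(3,3)@ 3/4 ✓
(3,4)@ 4/4 ✓
(3,5)@ 1/3 ✗
(4,3)@ 2/3 ✓
(4,4)@ 3/4 ✓
(4,5)% 1/3 ✗
(5,1)% 2/2 ✓
(5,2)% 3/3 ✓
(5,3)% 2/4 ✗
(5,4)@ 1/4 ✗
(5,5)% 2/3 ✓
(6,1)% 2/2 ✓
(6,2)% 3/3 ✓
(6,3)% 3/3 ✓
(6,4)% 2/3 ✓
(6,5)% 2/2 ✓
Unsatisfied: (1,4), (2,3), (2,4), (2,5), (3,2), (3,5), (4,5), (5,3), (5,4) — 9 in total.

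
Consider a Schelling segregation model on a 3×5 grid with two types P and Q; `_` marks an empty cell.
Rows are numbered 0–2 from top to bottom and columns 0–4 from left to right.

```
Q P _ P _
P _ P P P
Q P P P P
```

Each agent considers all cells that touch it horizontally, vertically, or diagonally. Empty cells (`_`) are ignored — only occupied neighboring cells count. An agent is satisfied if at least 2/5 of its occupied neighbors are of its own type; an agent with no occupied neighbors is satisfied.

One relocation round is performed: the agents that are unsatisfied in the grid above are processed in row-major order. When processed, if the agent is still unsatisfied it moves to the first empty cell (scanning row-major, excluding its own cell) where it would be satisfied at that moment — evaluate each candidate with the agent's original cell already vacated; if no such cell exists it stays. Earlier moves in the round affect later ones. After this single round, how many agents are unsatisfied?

Initially unsatisfied (in order): (0,0), (2,0).
  (0,0): no empty cell satisfies it; stays.
  (2,0): no empty cell satisfies it; stays.
Resulting grid:
Q P _ P _
P _ P P P
Q P P P P
Unsatisfied now: (0,0), (2,0).

2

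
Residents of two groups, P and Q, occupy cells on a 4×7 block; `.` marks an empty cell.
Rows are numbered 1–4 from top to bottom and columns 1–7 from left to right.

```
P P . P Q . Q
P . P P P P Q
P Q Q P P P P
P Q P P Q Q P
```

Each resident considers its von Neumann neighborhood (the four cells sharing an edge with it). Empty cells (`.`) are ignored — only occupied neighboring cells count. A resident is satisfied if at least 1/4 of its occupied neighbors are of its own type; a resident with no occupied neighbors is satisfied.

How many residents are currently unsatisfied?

1

(1,1)P 2/2 ok
(1,2)P 1/1 ok
(1,4)P 1/2 ok
(1,5)Q 0/2 unhappy
(1,7)Q 1/1 ok
(2,1)P 2/2 ok
(2,3)P 1/2 ok
(2,4)P 4/4 ok
(2,5)P 3/4 ok
(2,6)P 2/3 ok
(2,7)Q 1/3 ok
(3,1)P 2/3 ok
(3,2)Q 2/3 ok
(3,3)Q 1/4 ok
(3,4)P 3/4 ok
(3,5)P 3/4 ok
(3,6)P 3/4 ok
(3,7)P 2/3 ok
(4,1)P 1/2 ok
(4,2)Q 1/3 ok
(4,3)P 1/3 ok
(4,4)P 2/3 ok
(4,5)Q 1/3 ok
(4,6)Q 1/3 ok
(4,7)P 1/2 ok
Unsatisfied: (1,5) — 1 in total.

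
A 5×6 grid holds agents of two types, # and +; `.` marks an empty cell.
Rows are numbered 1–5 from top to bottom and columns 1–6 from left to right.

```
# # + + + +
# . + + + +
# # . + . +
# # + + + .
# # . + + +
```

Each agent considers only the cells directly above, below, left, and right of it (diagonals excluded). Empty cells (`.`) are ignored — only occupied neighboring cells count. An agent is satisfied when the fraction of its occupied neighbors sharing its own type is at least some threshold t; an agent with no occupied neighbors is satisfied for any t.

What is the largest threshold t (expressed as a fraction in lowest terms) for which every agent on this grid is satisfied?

1/2

(1,1)# 2/2
(1,2)# 1/2
(1,3)+ 2/3
(1,4)+ 3/3
(1,5)+ 3/3
(1,6)+ 2/2
(2,1)# 2/2
(2,3)+ 2/2
(2,4)+ 4/4
(2,5)+ 3/3
(2,6)+ 3/3
(3,1)# 3/3
(3,2)# 2/2
(3,4)+ 2/2
(3,6)+ 1/1
(4,1)# 3/3
(4,2)# 3/4
(4,3)+ 1/2
(4,4)+ 4/4
(4,5)+ 2/2
(5,1)# 2/2
(5,2)# 2/2
(5,4)+ 2/2
(5,5)+ 3/3
(5,6)+ 1/1
The smallest same-type fraction is 1/2 at (1,2), which reduces to 1/2. Any threshold above that leaves this agent unsatisfied.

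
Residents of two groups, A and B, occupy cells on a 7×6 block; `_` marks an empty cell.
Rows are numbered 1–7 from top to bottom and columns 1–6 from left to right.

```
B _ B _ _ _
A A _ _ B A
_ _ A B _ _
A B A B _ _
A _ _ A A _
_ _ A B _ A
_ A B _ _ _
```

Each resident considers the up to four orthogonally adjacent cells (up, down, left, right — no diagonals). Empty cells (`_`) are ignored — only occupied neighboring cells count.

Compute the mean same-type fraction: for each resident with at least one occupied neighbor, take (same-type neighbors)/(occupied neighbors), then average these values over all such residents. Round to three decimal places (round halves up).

Row 1: (1,1)B 0/1 · (1,3)B — no occupied neighbors
Row 2: (2,1)A 1/2 · (2,2)A 1/1 · (2,5)B 0/1 · (2,6)A 0/1
Row 3: (3,3)A 1/2 · (3,4)B 1/2
Row 4: (4,1)A 1/2 · (4,2)B 0/2 · (4,3)A 1/3 · (4,4)B 1/3
Row 5: (5,1)A 1/1 · (5,4)A 1/3 · (5,5)A 1/1
Row 6: (6,3)A 0/2 · (6,4)B 0/2 · (6,6)A — no occupied neighbors
Row 7: (7,2)A 0/1 · (7,3)B 0/2
Sum over 18 residents: 0/1 + 1/2 + 1/1 + 0/1 + 0/1 + 1/2 + 1/2 + 1/2 + 0/2 + 1/3 + 1/3 + 1/1 + 1/3 + 1/1 + 0/2 + 0/2 + 0/1 + 0/2 = 6; mean = 6 ÷ 18 = 1/3 = 0.333333… → 0.333.

0.333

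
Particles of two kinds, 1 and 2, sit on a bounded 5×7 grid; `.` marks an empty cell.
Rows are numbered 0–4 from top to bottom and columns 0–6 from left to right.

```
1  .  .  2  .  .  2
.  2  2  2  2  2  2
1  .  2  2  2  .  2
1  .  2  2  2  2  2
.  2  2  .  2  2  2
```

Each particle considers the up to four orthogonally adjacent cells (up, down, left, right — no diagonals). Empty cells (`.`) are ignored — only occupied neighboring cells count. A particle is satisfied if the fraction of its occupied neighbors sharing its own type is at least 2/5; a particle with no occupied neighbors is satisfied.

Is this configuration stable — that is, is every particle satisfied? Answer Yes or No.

Yes

(0,0)1 0/0 satisfied
(0,3)2 1/1 satisfied
(0,6)2 1/1 satisfied
(1,1)2 1/1 satisfied
(1,2)2 3/3 satisfied
(1,3)2 4/4 satisfied
(1,4)2 3/3 satisfied
(1,5)2 2/2 satisfied
(1,6)2 3/3 satisfied
(2,0)1 1/1 satisfied
(2,2)2 3/3 satisfied
(2,3)2 4/4 satisfied
(2,4)2 3/3 satisfied
(2,6)2 2/2 satisfied
(3,0)1 1/1 satisfied
(3,2)2 3/3 satisfied
(3,3)2 3/3 satisfied
(3,4)2 4/4 satisfied
(3,5)2 3/3 satisfied
(3,6)2 3/3 satisfied
(4,1)2 1/1 satisfied
(4,2)2 2/2 satisfied
(4,4)2 2/2 satisfied
(4,5)2 3/3 satisfied
(4,6)2 2/2 satisfied
All meet the threshold, so the configuration is stable.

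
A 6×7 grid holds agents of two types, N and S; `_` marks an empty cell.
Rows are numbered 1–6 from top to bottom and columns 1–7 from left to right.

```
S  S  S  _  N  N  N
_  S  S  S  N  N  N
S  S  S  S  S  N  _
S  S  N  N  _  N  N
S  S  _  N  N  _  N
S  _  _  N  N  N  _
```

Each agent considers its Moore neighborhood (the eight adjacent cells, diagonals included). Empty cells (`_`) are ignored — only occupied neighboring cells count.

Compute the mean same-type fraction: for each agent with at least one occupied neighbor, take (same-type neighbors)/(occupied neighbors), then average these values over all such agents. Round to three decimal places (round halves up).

Row 1: (1,1)S 2/2 · (1,2)S 4/4 · (1,3)S 4/4 · (1,5)N 3/4 · (1,6)N 5/5 · (1,7)N 3/3
Row 2: (2,2)S 7/7 · (2,3)S 7/7 · (2,4)S 5/7 · (2,5)N 4/7 · (2,6)N 6/7 · (2,7)N 4/4
Row 3: (3,1)S 4/4 · (3,2)S 6/7 · (3,3)S 6/8 · (3,4)S 4/7 · (3,5)S 2/7 · (3,6)N 5/6
Row 4: (4,1)S 5/5 · (4,2)S 6/7 · (4,3)N 2/7 · (4,4)N 3/6 · (4,6)N 4/5 · (4,7)N 3/3
Row 5: (5,1)S 4/4 · (5,2)S 4/5 · (5,4)N 5/5 · (5,5)N 6/6 · (5,7)N 3/3
Row 6: (6,1)S 2/2 · (6,4)N 3/3 · (6,5)N 4/4 · (6,6)N 3/3
Sum over 33 agents: 2/2 + 4/4 + 4/4 + 3/4 + 5/5 + 3/3 + 7/7 + 7/7 + 5/7 + 4/7 + 6/7 + 4/4 + 4/4 + 6/7 + 6/8 + 4/7 + 2/7 + 5/6 + 5/5 + 6/7 + 2/7 + 3/6 + 4/5 + 3/3 + 4/4 + 4/5 + 5/5 + 6/6 + 3/3 + 2/2 + 3/3 + 4/4 + 3/3 = 853/30; mean = 853/30 ÷ 33 = 853/990 = 0.861616… → 0.862.

0.862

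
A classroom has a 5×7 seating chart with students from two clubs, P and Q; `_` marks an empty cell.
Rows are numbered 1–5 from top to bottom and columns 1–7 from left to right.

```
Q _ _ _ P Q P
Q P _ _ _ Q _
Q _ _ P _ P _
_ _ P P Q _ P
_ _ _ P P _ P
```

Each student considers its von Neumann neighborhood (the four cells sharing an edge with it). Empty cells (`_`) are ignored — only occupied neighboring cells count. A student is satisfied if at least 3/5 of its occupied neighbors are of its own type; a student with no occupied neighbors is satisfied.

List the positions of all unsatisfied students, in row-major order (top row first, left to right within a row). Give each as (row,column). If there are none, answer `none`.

Row 1: (1,1)Q 1/1 ✓ · (1,5)P 0/1 ✗ · (1,6)Q 1/3 ✗ · (1,7)P 0/1 ✗
Row 2: (2,1)Q 2/3 ✓ · (2,2)P 0/1 ✗ · (2,6)Q 1/2 ✗
Row 3: (3,1)Q 1/1 ✓ · (3,4)P 1/1 ✓ · (3,6)P 0/1 ✗
Row 4: (4,3)P 1/1 ✓ · (4,4)P 3/4 ✓ · (4,5)Q 0/2 ✗ · (4,7)P 1/1 ✓
Row 5: (5,4)P 2/2 ✓ · (5,5)P 1/2 ✗ · (5,7)P 1/1 ✓

(1,5), (1,6), (1,7), (2,2), (2,6), (3,6), (4,5), (5,5)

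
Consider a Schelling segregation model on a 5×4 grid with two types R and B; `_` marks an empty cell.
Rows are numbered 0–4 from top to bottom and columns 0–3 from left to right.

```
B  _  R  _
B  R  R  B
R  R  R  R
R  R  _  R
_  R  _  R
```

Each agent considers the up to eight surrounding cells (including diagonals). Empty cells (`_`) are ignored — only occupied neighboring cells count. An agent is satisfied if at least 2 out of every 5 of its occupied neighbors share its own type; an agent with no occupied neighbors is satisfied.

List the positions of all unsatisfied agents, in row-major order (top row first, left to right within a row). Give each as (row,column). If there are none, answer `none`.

Row 0: (0,0)B 1/2 ✓ · (0,2)R 2/3 ✓
Row 1: (1,0)B 1/4 ✗ · (1,1)R 5/7 ✓ · (1,2)R 5/6 ✓ · (1,3)B 0/4 ✗
Row 2: (2,0)R 4/5 ✓ · (2,1)R 6/7 ✓ · (2,2)R 6/7 ✓ · (2,3)R 3/4 ✓
Row 3: (3,0)R 4/4 ✓ · (3,1)R 5/5 ✓ · (3,3)R 3/3 ✓
Row 4: (4,1)R 2/2 ✓ · (4,3)R 1/1 ✓

(1,0), (1,3)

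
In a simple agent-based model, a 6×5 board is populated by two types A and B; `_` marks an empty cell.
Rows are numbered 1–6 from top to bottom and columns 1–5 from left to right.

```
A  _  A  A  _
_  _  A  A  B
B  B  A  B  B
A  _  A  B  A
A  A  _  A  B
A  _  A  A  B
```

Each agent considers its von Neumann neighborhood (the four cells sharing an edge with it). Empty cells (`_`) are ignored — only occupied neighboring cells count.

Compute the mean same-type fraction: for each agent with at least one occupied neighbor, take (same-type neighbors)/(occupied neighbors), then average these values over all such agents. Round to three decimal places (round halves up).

(1,1)A — no occupied neighbors
(1,3)A 2/2
(1,4)A 2/2
(2,3)A 3/3
(2,4)A 2/4
(2,5)B 1/2
(3,1)B 1/2
(3,2)B 1/2
(3,3)A 2/4
(3,4)B 2/4
(3,5)B 2/3
(4,1)A 1/2
(4,3)A 1/2
(4,4)B 1/4
(4,5)A 0/3
(5,1)A 3/3
(5,2)A 1/1
(5,4)A 1/3
(5,5)B 1/3
(6,1)A 1/1
(6,3)A 1/1
(6,4)A 2/3
(6,5)B 1/2
Sum over 22 agents: 2/2 + 2/2 + 3/3 + 2/4 + 1/2 + 1/2 + 1/2 + 2/4 + 2/4 + 2/3 + 1/2 + 1/2 + 1/4 + 0/3 + 3/3 + 1/1 + 1/3 + 1/3 + 1/1 + 1/1 + 2/3 + 1/2 = 55/4; mean = 55/4 ÷ 22 = 5/8 = 0.625 → 0.625.

0.625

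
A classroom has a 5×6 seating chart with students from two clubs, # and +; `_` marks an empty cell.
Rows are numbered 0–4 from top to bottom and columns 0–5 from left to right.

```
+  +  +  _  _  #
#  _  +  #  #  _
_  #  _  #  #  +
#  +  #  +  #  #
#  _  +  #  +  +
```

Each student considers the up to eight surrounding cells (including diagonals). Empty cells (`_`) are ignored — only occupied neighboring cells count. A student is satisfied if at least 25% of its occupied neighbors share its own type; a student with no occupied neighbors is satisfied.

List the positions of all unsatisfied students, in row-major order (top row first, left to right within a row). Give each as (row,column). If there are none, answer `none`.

(2,5), (3,1)

Row 0: (0,0)+ 1/2 satisfied · (0,1)+ 3/4 satisfied · (0,2)+ 2/3 satisfied · (0,5)# 1/1 satisfied
Row 1: (1,0)# 1/3 satisfied · (1,2)+ 2/5 satisfied · (1,3)# 3/5 satisfied · (1,4)# 4/5 satisfied
Row 2: (2,1)# 3/5 satisfied · (2,3)# 5/7 satisfied · (2,4)# 5/7 satisfied · (2,5)+ 0/4 not
Row 3: (3,0)# 2/3 satisfied · (3,1)+ 1/5 not · (3,2)# 3/6 satisfied · (3,3)+ 2/7 satisfied · (3,4)# 4/8 satisfied · (3,5)# 2/5 satisfied
Row 4: (4,0)# 1/2 satisfied · (4,2)+ 2/4 satisfied · (4,3)# 2/5 satisfied · (4,4)+ 2/5 satisfied · (4,5)+ 1/3 satisfied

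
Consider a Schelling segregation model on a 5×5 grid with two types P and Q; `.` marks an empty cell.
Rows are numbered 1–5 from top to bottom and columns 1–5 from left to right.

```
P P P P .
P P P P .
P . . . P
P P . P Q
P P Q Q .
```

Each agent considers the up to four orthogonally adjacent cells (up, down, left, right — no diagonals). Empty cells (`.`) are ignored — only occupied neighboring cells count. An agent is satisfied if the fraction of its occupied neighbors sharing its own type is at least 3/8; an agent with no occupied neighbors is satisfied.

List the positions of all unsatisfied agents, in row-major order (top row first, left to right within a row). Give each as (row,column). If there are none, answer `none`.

(1,1)P 2/2 ✓
(1,2)P 3/3 ✓
(1,3)P 3/3 ✓
(1,4)P 2/2 ✓
(2,1)P 3/3 ✓
(2,2)P 3/3 ✓
(2,3)P 3/3 ✓
(2,4)P 2/2 ✓
(3,1)P 2/2 ✓
(3,5)P 0/1 ✗
(4,1)P 3/3 ✓
(4,2)P 2/2 ✓
(4,4)P 0/2 ✗
(4,5)Q 0/2 ✗
(5,1)P 2/2 ✓
(5,2)P 2/3 ✓
(5,3)Q 1/2 ✓
(5,4)Q 1/2 ✓

(3,5), (4,4), (4,5)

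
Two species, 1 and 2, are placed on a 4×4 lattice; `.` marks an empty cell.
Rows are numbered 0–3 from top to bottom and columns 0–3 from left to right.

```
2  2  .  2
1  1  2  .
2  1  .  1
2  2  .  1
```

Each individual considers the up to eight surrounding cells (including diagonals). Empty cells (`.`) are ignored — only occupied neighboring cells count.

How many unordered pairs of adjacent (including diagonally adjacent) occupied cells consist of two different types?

12

Scan each occupied cell's neighbors to the right and below (and the two forward diagonals) so each pair is counted once.
Row 0: 2(0,0)–2(0,1)= 2(0,0)–1(1,0)≠ 2(0,0)–1(1,1)≠ 2(0,1)–1(1,1)≠ 2(0,1)–2(1,2)= 2(0,1)–1(1,0)≠ 2(0,3)–2(1,2)=  → 4/7 unlike.
Row 1: 1(1,0)–1(1,1)= 1(1,0)–2(2,0)≠ 1(1,0)–1(2,1)= 1(1,1)–2(1,2)≠ 1(1,1)–1(2,1)= 1(1,1)–2(2,0)≠ 2(1,2)–1(2,3)≠ 2(1,2)–1(2,1)≠  → 5/8 unlike.
Row 2: 2(2,0)–1(2,1)≠ 2(2,0)–2(3,0)= 2(2,0)–2(3,1)= 1(2,1)–2(3,1)≠ 1(2,1)–2(3,0)≠ 1(2,3)–1(3,3)=  → 3/6 unlike.
Row 3: 2(3,0)–2(3,1)=  → 0/1 unlike.
Total adjacent occupied pairs: 22; unlike-type pairs: 12.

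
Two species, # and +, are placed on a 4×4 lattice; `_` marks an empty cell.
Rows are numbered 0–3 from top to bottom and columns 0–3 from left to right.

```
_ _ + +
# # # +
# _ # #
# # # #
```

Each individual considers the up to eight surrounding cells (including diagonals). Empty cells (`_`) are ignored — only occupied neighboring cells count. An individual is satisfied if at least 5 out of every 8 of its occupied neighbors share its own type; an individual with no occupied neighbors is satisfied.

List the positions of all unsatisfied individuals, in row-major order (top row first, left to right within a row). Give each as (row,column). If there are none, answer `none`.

(0,2), (1,2), (1,3)

(0,2)+ 2/4 not
(0,3)+ 2/3 satisfied
(1,0)# 2/2 satisfied
(1,1)# 4/5 satisfied
(1,2)# 3/6 not
(1,3)+ 2/5 not
(2,0)# 4/4 satisfied
(2,2)# 6/7 satisfied
(2,3)# 4/5 satisfied
(3,0)# 2/2 satisfied
(3,1)# 4/4 satisfied
(3,2)# 4/4 satisfied
(3,3)# 3/3 satisfied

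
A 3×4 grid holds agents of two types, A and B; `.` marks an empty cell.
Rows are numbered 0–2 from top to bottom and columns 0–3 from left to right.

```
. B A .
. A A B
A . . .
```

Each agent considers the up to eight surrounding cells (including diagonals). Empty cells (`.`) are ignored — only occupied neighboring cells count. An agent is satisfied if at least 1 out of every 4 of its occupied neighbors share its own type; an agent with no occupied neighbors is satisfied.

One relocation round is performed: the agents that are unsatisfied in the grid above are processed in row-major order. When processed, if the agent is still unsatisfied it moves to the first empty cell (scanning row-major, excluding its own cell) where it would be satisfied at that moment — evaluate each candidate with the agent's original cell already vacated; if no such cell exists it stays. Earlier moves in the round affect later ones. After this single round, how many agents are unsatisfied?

Initially unsatisfied (in order): (0,1), (1,3).
  (0,1) → (0,3).
  (1,3): now satisfied by earlier moves; stays.
Resulting grid:
. . A B
. A A B
A . . .
All satisfied now.

0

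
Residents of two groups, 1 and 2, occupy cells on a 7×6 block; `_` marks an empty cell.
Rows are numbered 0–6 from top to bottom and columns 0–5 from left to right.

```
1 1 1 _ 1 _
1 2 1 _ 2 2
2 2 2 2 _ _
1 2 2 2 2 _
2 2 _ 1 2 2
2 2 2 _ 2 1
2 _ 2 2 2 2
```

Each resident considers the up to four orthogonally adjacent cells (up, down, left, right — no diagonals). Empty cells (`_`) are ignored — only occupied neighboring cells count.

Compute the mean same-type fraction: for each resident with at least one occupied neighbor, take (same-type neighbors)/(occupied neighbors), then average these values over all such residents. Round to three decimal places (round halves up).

Row 0: (0,0)1 2/2 · (0,1)1 2/3 · (0,2)1 2/2 · (0,4)1 0/1
Row 1: (1,0)1 1/3 · (1,1)2 1/4 · (1,2)1 1/3 · (1,4)2 1/2 · (1,5)2 1/1
Row 2: (2,0)2 1/3 · (2,1)2 4/4 · (2,2)2 3/4 · (2,3)2 2/2
Row 3: (3,0)1 0/3 · (3,1)2 3/4 · (3,2)2 3/3 · (3,3)2 3/4 · (3,4)2 2/2
Row 4: (4,0)2 2/3 · (4,1)2 3/3 · (4,3)1 0/2 · (4,4)2 3/4 · (4,5)2 1/2
Row 5: (5,0)2 3/3 · (5,1)2 3/3 · (5,2)2 2/2 · (5,4)2 2/3 · (5,5)1 0/3
Row 6: (6,0)2 1/1 · (6,2)2 2/2 · (6,3)2 2/2 · (6,4)2 3/3 · (6,5)2 1/2
Sum over 33 residents: 2/2 + 2/3 + 2/2 + 0/1 + 1/3 + 1/4 + 1/3 + 1/2 + 1/1 + 1/3 + 4/4 + 3/4 + 2/2 + 0/3 + 3/4 + 3/3 + 3/4 + 2/2 + 2/3 + 3/3 + 0/2 + 3/4 + 1/2 + 3/3 + 3/3 + 2/2 + 2/3 + 0/3 + 1/1 + 2/2 + 2/2 + 3/3 + 1/2 = 91/4; mean = 91/4 ÷ 33 = 91/132 = 0.689393… → 0.689.

0.689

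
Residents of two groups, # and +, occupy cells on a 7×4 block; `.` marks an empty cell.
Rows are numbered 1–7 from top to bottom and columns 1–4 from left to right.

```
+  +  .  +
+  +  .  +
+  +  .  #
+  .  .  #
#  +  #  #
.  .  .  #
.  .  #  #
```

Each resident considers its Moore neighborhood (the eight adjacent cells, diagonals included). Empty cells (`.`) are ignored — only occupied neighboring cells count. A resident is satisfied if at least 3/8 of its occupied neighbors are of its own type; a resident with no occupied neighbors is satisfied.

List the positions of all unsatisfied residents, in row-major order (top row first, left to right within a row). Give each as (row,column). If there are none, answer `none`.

(5,1), (5,2)

Row 1: (1,1)+ 3/3 ok · (1,2)+ 3/3 ok · (1,4)+ 1/1 ok
Row 2: (2,1)+ 5/5 ok · (2,2)+ 5/5 ok · (2,4)+ 1/2 ok
Row 3: (3,1)+ 4/4 ok · (3,2)+ 4/4 ok · (3,4)# 1/2 ok
Row 4: (4,1)+ 3/4 ok · (4,4)# 3/3 ok
Row 5: (5,1)# 0/2 unhappy · (5,2)+ 1/3 unhappy · (5,3)# 3/4 ok · (5,4)# 3/3 ok
Row 6: (6,4)# 4/4 ok
Row 7: (7,3)# 2/2 ok · (7,4)# 2/2 ok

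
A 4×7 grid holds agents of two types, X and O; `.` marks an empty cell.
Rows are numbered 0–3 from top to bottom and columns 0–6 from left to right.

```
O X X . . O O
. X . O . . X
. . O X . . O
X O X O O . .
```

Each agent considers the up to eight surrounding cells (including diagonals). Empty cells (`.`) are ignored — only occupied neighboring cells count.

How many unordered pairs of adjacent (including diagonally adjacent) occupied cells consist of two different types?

15

Scan each occupied cell's neighbors to the right and below (and the two forward diagonals) so each pair is counted once.
Row 0: O(0,0)–X(0,1)≠ O(0,0)–X(1,1)≠ X(0,1)–X(0,2)= X(0,1)–X(1,1)= X(0,2)–O(1,3)≠ X(0,2)–X(1,1)= O(0,5)–O(0,6)= O(0,5)–X(1,6)≠ O(0,6)–X(1,6)≠  → 5/9 unlike.
Row 1: X(1,1)–O(2,2)≠ O(1,3)–X(2,3)≠ O(1,3)–O(2,2)= X(1,6)–O(2,6)≠  → 3/4 unlike.
Row 2: O(2,2)–X(2,3)≠ O(2,2)–X(3,2)≠ O(2,2)–O(3,3)= O(2,2)–O(3,1)= X(2,3)–O(3,3)≠ X(2,3)–O(3,4)≠ X(2,3)–X(3,2)=  → 4/7 unlike.
Row 3: X(3,0)–O(3,1)≠ O(3,1)–X(3,2)≠ X(3,2)–O(3,3)≠ O(3,3)–O(3,4)=  → 3/4 unlike.
Total adjacent occupied pairs: 24; unlike-type pairs: 15.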